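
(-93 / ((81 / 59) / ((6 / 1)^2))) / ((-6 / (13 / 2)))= 23777 / 9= 2641.89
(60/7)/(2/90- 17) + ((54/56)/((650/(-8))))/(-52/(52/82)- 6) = -19299843/38238200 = -0.50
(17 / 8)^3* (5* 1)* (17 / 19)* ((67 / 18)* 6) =27979535 / 29184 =958.73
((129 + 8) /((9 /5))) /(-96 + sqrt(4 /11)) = -60280 /76029 - 685 * sqrt(11) /456174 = -0.80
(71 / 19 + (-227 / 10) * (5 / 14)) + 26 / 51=-104743 / 27132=-3.86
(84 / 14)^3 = 216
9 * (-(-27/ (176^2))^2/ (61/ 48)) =-19683/ 3658141696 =-0.00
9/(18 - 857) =-9/839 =-0.01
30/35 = 6/7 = 0.86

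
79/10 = 7.90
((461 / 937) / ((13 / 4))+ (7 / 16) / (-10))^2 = 44004711529 / 3798445081600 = 0.01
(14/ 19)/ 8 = 7/ 76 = 0.09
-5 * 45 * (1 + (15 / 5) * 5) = -3600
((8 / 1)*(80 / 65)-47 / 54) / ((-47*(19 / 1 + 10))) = -6301 / 956826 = -0.01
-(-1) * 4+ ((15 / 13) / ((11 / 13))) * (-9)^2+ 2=1281 / 11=116.45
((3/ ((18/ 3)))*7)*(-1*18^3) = -20412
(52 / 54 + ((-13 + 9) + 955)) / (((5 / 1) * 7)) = 25703 / 945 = 27.20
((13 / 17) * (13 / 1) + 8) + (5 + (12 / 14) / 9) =8224 / 357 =23.04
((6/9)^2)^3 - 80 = -58256/729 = -79.91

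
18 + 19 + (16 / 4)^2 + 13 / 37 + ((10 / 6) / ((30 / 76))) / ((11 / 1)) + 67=442253 / 3663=120.74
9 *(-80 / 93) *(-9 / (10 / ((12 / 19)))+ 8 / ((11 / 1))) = -7968 / 6479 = -1.23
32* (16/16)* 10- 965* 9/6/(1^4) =-2255/2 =-1127.50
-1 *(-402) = 402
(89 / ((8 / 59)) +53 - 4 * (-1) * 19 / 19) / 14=5707 / 112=50.96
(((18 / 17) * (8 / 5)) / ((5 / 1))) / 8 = 0.04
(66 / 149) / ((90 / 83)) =913 / 2235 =0.41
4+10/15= 14/3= 4.67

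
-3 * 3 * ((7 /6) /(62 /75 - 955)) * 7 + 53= 53.08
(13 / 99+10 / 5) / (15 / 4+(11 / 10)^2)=5275 / 12276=0.43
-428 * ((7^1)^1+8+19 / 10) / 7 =-36166 / 35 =-1033.31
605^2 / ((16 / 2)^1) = 366025 / 8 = 45753.12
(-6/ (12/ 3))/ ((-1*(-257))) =-3/ 514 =-0.01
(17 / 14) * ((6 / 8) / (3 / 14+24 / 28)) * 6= 51 / 10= 5.10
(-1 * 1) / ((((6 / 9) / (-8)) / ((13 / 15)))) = 52 / 5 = 10.40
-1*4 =-4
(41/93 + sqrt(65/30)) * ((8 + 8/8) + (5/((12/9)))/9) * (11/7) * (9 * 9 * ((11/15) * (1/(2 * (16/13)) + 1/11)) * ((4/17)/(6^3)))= 254815/1214208 + 6215 * sqrt(78)/78336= 0.91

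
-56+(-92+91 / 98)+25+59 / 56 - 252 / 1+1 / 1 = -20833 / 56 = -372.02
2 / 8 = 1 / 4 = 0.25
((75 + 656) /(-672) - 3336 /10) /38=-1124551 /127680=-8.81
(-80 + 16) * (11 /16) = -44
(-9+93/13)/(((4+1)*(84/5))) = -0.02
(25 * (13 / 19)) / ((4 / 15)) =4875 / 76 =64.14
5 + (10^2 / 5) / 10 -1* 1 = 6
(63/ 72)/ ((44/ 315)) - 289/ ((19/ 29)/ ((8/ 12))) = -5774539/ 20064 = -287.81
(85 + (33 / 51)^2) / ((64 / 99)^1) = 1221957 / 9248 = 132.13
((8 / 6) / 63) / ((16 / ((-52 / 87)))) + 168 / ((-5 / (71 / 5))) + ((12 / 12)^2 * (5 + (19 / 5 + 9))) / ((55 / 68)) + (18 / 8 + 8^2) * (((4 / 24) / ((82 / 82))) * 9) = -12868698589 / 36174600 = -355.74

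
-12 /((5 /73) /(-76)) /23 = 66576 /115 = 578.92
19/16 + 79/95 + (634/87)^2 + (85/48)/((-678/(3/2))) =286639102987/5200205760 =55.12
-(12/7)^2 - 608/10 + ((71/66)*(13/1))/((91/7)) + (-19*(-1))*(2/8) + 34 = -23.91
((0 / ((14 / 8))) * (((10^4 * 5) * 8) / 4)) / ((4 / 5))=0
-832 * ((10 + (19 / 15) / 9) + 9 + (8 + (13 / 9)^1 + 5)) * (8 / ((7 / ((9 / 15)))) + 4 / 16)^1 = -123542432 / 4725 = -26146.55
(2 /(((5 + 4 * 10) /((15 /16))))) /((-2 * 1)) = -1 /48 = -0.02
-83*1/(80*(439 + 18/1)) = -83/36560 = -0.00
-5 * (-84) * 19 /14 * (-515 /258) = -1137.79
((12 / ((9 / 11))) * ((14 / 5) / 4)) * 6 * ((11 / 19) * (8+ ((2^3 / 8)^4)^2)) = 320.97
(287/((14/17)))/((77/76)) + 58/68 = 902757/2618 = 344.83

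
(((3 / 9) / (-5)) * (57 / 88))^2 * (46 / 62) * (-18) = -74727 / 3000800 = -0.02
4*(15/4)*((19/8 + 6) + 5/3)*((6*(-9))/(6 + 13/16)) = -130140/109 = -1193.94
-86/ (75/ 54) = -1548/ 25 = -61.92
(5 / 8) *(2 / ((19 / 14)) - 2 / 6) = 325 / 456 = 0.71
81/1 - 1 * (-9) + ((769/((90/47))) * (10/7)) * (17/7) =654121/441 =1483.27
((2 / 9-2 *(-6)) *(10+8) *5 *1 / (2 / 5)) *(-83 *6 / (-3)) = 456500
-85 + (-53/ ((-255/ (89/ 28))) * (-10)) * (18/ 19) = -91.26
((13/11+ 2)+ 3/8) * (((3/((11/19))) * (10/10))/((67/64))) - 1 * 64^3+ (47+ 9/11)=-2124671018/8107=-262078.58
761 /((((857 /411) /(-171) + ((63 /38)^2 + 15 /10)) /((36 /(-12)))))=-12194315748 /22628233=-538.90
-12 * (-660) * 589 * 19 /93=953040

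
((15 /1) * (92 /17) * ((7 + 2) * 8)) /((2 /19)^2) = 8967240 /17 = 527484.71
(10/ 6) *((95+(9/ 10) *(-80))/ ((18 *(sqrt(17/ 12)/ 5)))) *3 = 575 *sqrt(51)/ 153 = 26.84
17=17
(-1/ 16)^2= 1/ 256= 0.00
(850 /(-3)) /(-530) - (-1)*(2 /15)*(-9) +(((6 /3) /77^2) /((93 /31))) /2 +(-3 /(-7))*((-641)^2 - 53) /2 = 138317552718 /1571185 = 88033.91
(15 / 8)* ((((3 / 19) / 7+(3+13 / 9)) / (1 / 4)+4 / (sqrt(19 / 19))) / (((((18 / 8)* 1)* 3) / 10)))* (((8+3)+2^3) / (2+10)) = 96.18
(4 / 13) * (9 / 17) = 36 / 221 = 0.16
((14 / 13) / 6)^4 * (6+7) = 2401 / 177957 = 0.01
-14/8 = -7/4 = -1.75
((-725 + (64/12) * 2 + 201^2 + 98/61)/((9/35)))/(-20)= -25420339/3294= -7717.16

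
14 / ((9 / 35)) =490 / 9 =54.44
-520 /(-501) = 520 /501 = 1.04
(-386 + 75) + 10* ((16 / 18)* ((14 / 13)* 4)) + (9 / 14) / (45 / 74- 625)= -10319879506 / 37841895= -272.71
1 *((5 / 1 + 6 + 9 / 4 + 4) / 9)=23 / 12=1.92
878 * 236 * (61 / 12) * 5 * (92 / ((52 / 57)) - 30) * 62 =300729776740 / 13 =23133059749.23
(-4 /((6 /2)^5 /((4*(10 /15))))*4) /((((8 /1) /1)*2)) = -0.01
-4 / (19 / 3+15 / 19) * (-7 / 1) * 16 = 62.90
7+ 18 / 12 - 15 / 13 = 191 / 26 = 7.35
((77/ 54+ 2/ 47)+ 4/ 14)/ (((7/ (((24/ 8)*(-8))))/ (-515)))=64199900/ 20727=3097.40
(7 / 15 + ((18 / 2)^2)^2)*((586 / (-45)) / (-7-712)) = 57675292 / 485325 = 118.84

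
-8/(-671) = 8/671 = 0.01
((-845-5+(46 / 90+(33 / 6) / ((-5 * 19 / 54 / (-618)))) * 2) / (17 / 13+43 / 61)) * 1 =511078984 / 341145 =1498.13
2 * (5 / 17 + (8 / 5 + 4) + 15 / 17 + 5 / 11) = 14.46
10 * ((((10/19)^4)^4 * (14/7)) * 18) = 0.01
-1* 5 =-5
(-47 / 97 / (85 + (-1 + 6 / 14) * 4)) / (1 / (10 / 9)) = -3290 / 505467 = -0.01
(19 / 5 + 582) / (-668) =-2929 / 3340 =-0.88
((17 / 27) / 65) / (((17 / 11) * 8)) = 11 / 14040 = 0.00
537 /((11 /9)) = 4833 /11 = 439.36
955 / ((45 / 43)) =8213 / 9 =912.56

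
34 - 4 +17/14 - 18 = 185/14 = 13.21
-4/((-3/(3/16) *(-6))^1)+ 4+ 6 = 239/24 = 9.96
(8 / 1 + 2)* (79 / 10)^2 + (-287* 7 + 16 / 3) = -41387 / 30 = -1379.57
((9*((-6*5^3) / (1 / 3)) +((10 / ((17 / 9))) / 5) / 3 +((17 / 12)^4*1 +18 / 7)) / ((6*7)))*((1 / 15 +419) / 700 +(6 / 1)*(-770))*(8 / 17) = 173059245136973023 / 165173904000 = 1047739.63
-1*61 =-61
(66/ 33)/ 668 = 1/ 334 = 0.00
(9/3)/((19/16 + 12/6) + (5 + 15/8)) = 48/161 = 0.30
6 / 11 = 0.55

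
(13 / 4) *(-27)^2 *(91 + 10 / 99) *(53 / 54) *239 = 4455503247 / 88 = 50630718.72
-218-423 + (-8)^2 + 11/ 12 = -576.08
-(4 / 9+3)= -31 / 9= -3.44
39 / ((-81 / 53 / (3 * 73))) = -50297 / 9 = -5588.56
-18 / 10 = -9 / 5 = -1.80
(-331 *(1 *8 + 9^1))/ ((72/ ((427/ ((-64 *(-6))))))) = -2402729/ 27648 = -86.90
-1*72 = -72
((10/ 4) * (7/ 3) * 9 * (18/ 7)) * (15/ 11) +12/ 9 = 185.42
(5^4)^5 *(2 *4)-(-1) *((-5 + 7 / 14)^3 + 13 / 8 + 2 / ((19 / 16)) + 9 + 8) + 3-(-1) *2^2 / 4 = 28991699218747461 / 38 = 762939453124933.18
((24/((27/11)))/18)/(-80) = -11/1620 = -0.01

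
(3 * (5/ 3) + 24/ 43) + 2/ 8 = 5.81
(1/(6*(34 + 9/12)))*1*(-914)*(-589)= 1076692/417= 2582.00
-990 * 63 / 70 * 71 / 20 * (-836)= 13221549 / 5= 2644309.80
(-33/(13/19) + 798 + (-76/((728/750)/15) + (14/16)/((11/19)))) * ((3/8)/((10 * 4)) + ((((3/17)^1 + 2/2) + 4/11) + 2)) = -20564937907/13691392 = -1502.03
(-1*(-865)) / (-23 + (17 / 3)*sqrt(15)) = -59685 / 142-14705*sqrt(15) / 142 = -821.39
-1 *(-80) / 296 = 10 / 37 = 0.27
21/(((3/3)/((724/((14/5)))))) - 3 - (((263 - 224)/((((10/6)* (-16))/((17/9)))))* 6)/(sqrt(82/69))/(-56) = 5427 - 663* sqrt(5658)/183680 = 5426.73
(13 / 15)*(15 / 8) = 13 / 8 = 1.62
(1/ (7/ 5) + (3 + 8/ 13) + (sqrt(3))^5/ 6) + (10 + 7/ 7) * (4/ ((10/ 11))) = 3 * sqrt(3)/ 2 + 23992/ 455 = 55.33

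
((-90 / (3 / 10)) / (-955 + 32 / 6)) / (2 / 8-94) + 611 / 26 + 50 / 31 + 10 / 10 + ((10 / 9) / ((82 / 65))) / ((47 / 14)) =403942527397 / 15317164170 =26.37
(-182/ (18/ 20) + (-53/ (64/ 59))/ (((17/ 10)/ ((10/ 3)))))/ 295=-145913/ 144432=-1.01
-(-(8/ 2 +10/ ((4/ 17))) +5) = 83/ 2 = 41.50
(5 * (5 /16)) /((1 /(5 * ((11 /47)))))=1375 /752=1.83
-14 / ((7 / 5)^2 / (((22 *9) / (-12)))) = 825 / 7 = 117.86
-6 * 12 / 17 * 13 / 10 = -468 / 85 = -5.51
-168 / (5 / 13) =-436.80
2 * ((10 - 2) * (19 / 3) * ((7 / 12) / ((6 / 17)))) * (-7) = -31654 / 27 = -1172.37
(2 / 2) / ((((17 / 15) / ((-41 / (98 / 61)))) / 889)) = -4764405 / 238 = -20018.51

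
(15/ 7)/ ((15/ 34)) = 34/ 7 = 4.86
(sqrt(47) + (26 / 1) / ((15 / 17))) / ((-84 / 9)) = -221 / 70 - 3 * sqrt(47) / 28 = -3.89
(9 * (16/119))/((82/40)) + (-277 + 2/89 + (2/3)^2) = -1078406257/3908079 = -275.94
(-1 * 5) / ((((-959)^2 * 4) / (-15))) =75 / 3678724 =0.00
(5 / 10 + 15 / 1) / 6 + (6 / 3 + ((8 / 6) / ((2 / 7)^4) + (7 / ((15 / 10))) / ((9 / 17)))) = 213.48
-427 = -427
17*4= 68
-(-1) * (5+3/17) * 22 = 1936/17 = 113.88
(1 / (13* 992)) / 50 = 1 / 644800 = 0.00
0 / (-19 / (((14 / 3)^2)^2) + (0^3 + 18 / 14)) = 0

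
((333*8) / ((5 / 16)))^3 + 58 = 619516098830.99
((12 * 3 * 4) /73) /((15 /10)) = 96 /73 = 1.32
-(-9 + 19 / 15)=116 / 15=7.73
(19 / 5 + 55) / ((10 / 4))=588 / 25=23.52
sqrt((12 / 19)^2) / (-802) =-6 / 7619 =-0.00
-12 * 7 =-84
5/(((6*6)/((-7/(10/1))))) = -7/72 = -0.10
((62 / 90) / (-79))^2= 961 / 12638025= 0.00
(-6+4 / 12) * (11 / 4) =-187 / 12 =-15.58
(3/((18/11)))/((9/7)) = 1.43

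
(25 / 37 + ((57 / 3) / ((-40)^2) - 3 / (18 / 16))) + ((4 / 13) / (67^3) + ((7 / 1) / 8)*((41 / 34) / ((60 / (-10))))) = -25439082183143 / 11804827444800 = -2.15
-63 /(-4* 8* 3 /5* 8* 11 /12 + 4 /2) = 315 /694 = 0.45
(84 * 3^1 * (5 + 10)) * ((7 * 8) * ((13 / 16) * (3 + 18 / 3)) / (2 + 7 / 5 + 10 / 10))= 3869775 / 11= 351797.73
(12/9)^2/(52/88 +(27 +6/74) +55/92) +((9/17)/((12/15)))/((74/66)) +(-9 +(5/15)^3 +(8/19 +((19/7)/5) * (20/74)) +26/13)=-18305412326713/3187939049820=-5.74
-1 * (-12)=12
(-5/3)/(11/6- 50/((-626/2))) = -3130/3743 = -0.84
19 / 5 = 3.80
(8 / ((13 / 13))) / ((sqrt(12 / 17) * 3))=3.17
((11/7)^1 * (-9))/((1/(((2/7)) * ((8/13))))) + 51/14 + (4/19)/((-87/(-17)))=2521501/2105922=1.20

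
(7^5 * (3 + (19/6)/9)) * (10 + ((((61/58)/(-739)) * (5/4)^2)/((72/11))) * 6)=250295994773755/444393216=563230.91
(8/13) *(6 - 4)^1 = 1.23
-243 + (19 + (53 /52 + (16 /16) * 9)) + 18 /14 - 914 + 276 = -309653 /364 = -850.70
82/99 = 0.83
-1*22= -22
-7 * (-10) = 70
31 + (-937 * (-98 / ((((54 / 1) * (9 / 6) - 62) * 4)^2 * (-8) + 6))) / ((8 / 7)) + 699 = 134588449 / 184808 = 728.26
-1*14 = -14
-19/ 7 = -2.71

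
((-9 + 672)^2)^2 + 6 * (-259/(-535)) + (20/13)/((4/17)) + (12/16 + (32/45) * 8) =48378650388415721/250380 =193220905776.88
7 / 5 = 1.40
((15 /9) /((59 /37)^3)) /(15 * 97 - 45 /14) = 709142 /2504596905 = 0.00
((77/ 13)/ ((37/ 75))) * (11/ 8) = 63525/ 3848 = 16.51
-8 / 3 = -2.67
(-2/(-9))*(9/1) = 2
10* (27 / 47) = 270 / 47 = 5.74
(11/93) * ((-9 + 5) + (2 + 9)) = 77/93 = 0.83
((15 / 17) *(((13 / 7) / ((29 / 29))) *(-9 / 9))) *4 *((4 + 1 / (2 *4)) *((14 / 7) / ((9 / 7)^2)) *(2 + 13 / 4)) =-35035 / 204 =-171.74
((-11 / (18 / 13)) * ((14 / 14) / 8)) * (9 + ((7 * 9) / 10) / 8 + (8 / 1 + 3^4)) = -1130129 / 11520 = -98.10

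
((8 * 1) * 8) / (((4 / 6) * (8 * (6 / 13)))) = 26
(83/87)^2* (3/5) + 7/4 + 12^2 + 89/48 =29902649/201840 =148.15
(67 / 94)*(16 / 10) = 268 / 235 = 1.14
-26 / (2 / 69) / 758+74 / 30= 14591 / 11370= 1.28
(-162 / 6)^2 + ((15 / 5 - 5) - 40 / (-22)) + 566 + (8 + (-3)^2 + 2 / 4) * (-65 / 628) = 17864183 / 13816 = 1293.01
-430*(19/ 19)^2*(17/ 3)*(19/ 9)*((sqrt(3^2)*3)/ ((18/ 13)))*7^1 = -6319495/ 27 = -234055.37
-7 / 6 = -1.17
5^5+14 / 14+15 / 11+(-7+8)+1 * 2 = 34434 / 11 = 3130.36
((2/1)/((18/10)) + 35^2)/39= 11035/351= 31.44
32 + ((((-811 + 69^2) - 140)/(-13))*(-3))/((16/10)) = 30239/52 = 581.52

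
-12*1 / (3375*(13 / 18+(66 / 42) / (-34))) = -119 / 22625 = -0.01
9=9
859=859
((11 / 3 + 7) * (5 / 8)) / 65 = 4 / 39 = 0.10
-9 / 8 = -1.12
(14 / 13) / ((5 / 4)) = 56 / 65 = 0.86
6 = 6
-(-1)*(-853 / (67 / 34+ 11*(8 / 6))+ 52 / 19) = -1564870 / 32243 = -48.53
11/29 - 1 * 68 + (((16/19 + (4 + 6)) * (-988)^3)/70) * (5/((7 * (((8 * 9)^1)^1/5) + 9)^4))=-1341757478729327/18441040248603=-72.76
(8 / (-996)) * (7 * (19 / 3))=-266 / 747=-0.36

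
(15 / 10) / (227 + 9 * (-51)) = -3 / 464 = -0.01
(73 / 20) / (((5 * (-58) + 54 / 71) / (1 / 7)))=-5183 / 2875040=-0.00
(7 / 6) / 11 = 7 / 66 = 0.11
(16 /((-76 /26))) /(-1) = 104 /19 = 5.47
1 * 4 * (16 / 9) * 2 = 128 / 9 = 14.22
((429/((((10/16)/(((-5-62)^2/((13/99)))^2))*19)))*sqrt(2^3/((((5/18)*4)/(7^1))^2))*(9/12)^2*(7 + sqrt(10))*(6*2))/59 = 22172662637572986*sqrt(2)*(sqrt(10) + 7)/364325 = 874651268267.12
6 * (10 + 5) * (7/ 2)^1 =315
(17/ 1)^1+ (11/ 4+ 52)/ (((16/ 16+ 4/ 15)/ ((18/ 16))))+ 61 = 76989/ 608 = 126.63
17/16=1.06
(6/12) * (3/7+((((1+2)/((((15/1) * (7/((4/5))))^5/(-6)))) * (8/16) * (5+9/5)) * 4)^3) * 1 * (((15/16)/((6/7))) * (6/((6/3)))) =4662246702781482716090974490974735196381/6630750866178108751773834228515625000000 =0.70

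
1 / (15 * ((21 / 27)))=3 / 35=0.09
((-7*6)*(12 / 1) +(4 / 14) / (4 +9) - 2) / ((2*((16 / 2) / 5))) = -57555 / 364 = -158.12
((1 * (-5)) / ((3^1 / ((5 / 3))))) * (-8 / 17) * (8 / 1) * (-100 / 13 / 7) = -160000 / 13923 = -11.49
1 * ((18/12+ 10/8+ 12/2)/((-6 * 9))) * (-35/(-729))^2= -42875/114791256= -0.00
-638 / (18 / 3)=-319 / 3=-106.33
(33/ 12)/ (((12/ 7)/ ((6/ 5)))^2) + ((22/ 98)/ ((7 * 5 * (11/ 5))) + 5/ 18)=2010493/ 1234800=1.63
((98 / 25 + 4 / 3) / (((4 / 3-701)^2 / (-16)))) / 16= -1182 / 110145025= -0.00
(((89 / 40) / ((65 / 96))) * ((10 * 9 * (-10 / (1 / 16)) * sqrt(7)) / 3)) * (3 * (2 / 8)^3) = -9612 * sqrt(7) / 13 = -1956.23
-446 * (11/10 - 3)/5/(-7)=-4237/175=-24.21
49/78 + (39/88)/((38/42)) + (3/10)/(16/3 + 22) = 15092243/13367640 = 1.13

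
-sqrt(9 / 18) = -sqrt(2) / 2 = -0.71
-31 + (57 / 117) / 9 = -10862 / 351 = -30.95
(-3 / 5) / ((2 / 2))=-3 / 5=-0.60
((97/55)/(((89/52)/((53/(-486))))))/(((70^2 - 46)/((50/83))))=-0.00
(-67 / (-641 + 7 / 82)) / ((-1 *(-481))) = 5494 / 25278955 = 0.00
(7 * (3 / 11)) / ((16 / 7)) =147 / 176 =0.84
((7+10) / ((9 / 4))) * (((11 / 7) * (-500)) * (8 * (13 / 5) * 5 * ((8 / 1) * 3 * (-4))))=59270095.24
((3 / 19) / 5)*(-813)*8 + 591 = 36633 / 95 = 385.61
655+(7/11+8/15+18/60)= 43327/66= 656.47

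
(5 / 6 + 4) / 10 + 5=329 / 60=5.48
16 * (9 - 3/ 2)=120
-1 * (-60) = 60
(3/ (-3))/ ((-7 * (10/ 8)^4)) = 256/ 4375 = 0.06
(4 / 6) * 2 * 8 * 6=64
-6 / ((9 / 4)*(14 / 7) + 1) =-12 / 11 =-1.09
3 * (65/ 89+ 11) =3132/ 89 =35.19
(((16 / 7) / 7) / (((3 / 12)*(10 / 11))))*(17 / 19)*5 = 5984 / 931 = 6.43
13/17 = 0.76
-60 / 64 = -15 / 16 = -0.94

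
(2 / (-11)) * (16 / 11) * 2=-64 / 121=-0.53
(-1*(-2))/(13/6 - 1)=12/7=1.71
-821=-821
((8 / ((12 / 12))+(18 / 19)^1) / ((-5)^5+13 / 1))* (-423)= 1.22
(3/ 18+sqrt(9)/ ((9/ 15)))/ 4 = 31/ 24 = 1.29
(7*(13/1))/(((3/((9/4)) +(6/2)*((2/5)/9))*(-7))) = -195/22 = -8.86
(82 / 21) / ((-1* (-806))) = 41 / 8463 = 0.00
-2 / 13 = -0.15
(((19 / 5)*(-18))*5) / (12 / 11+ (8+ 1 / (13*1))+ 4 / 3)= -146718 / 4505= -32.57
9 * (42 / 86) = 189 / 43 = 4.40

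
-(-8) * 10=80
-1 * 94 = -94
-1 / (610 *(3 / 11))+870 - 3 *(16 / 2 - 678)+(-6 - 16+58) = 5336269 / 1830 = 2915.99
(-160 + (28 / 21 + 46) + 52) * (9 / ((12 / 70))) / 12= -265.42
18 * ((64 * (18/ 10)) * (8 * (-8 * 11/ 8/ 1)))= -912384/ 5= -182476.80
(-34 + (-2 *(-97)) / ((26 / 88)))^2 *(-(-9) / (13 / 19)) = 11202694956 / 2197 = 5099087.37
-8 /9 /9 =-8 /81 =-0.10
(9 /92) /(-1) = -9 /92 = -0.10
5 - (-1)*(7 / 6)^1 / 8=247 / 48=5.15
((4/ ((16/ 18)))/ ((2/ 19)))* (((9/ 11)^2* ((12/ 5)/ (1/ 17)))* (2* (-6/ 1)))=-8476812/ 605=-14011.26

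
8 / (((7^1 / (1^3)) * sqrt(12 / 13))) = 4 * sqrt(39) / 21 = 1.19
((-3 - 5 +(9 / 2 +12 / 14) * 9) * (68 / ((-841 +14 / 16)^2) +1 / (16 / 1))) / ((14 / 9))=229238543691 / 141658893376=1.62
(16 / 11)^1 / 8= 2 / 11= 0.18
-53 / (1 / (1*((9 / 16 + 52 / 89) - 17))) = 1196475 / 1424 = 840.22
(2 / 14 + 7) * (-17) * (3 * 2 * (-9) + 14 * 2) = 3157.14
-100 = -100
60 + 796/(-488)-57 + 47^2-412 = 219401/122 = 1798.37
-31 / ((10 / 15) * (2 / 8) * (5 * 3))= -12.40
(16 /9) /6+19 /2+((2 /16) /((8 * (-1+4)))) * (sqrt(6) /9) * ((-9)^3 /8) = 529 /54 - 27 * sqrt(6) /512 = 9.67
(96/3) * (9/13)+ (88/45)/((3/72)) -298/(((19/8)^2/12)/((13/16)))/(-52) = 5560712/70395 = 78.99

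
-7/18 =-0.39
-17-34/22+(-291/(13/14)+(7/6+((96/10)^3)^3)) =1160534930903132929/1675781250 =692533665.06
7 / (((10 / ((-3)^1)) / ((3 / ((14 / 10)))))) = -9 / 2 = -4.50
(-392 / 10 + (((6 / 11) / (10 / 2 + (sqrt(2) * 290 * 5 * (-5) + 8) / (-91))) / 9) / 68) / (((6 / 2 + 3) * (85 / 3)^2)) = -3296329829511 / 405033721229500 + 1885 * sqrt(2) / 1620134884918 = -0.01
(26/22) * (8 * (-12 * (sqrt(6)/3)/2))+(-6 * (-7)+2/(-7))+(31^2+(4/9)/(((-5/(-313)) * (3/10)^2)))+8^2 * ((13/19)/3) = 14289809/10773 - 208 * sqrt(6)/11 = 1280.13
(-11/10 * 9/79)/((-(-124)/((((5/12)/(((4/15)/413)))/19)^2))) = -2110791375/1810614272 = -1.17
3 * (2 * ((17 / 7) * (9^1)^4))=669222 / 7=95603.14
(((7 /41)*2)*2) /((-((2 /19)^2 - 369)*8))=2527 /10922810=0.00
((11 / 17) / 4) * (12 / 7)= 33 / 119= 0.28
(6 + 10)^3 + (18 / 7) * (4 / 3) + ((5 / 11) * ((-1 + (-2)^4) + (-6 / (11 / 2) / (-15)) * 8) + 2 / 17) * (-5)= 58509287 / 14399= 4063.43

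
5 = 5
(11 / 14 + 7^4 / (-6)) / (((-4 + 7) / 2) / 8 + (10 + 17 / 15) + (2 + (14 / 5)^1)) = -670960 / 27083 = -24.77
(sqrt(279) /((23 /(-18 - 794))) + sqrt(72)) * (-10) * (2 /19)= -120 * sqrt(2) /19 + 48720 * sqrt(31) /437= 611.80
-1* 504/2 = -252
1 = 1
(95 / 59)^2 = 2.59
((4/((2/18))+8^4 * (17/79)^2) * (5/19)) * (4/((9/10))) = 281684000/1067211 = 263.94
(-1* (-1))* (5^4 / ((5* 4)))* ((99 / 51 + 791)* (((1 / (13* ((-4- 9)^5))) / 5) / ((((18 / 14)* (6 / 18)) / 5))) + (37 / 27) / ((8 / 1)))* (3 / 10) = 75731723525 / 47264113728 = 1.60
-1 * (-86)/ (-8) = -43/ 4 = -10.75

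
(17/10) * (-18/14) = -153/70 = -2.19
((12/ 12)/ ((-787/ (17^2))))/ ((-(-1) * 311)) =-289/ 244757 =-0.00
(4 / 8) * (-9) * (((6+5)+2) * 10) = -585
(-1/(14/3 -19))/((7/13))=39/301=0.13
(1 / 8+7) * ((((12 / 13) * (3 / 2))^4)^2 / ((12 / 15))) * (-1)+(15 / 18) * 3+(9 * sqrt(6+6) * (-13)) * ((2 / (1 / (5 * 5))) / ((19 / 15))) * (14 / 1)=-224099.33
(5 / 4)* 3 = 3.75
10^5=100000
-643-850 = -1493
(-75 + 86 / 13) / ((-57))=1.20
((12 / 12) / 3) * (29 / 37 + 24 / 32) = 227 / 444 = 0.51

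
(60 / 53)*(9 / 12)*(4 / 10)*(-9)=-162 / 53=-3.06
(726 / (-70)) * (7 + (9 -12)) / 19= -1452 / 665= -2.18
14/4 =3.50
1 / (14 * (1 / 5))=5 / 14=0.36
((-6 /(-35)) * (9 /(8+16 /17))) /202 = 459 /537320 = 0.00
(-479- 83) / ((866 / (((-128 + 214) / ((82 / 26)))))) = -314158 / 17753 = -17.70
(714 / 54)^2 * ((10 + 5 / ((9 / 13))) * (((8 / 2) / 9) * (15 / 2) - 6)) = -17559640 / 2187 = -8029.10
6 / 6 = 1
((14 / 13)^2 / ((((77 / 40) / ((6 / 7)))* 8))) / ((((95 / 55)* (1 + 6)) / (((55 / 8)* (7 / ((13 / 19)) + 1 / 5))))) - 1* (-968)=282962438 / 292201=968.38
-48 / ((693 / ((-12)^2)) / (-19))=14592 / 77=189.51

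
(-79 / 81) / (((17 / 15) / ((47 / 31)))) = -18565 / 14229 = -1.30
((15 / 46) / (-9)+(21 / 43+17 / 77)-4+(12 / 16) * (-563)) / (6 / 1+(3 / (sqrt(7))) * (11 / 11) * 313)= 388907657 / 19179002502-121728096641 * sqrt(7) / 268506035028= -1.18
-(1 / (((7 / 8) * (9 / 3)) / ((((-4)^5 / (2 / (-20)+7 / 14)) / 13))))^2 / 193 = -29.16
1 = 1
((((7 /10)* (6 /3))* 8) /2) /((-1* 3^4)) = -28 /405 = -0.07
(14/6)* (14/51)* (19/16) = 931/1224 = 0.76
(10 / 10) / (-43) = -0.02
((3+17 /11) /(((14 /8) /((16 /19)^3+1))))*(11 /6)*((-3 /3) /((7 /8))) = -1252000 /144039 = -8.69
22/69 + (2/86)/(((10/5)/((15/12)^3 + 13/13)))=134129/379776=0.35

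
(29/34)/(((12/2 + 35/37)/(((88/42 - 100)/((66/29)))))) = -62234/11781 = -5.28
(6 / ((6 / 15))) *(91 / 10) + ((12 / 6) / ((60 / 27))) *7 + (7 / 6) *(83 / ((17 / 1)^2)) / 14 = 2476567 / 17340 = 142.82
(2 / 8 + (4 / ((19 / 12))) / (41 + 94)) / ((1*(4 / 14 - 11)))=-6433 / 256500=-0.03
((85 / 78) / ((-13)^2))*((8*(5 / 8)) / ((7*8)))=425 / 738192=0.00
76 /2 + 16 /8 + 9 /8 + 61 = 102.12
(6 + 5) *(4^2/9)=176/9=19.56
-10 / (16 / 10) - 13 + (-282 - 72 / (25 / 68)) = -49709 / 100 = -497.09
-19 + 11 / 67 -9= -1865 / 67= -27.84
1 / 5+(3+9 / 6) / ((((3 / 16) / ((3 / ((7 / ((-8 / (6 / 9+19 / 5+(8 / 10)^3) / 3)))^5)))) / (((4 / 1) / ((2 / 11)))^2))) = 207011700825136896349 / 1906258504125684481745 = 0.11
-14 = -14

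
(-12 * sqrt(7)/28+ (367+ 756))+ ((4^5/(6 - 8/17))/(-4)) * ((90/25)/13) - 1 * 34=3287727/3055 - 3 * sqrt(7)/7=1075.05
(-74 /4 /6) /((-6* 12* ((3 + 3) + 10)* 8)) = 37 /110592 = 0.00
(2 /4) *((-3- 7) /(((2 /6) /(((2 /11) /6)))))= -5 /11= -0.45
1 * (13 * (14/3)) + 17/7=1325/21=63.10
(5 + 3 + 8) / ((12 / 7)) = 28 / 3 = 9.33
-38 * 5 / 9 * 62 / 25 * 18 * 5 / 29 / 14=-2356 / 203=-11.61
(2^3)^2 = 64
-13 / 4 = -3.25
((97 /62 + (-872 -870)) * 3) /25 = -323721 /1550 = -208.85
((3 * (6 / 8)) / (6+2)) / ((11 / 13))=117 / 352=0.33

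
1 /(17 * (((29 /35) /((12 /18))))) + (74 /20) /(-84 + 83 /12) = -124 /184875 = -0.00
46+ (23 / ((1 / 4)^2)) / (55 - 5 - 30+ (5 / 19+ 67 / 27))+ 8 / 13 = 2381250 / 37921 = 62.80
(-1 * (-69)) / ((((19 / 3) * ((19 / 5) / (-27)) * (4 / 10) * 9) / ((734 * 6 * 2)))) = -68372100 / 361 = -189396.40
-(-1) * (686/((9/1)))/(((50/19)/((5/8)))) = 18.10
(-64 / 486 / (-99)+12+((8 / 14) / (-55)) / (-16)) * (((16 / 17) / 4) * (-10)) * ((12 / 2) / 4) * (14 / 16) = -40422427 / 1090584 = -37.06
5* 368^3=249180160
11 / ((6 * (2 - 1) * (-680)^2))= 11 / 2774400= 0.00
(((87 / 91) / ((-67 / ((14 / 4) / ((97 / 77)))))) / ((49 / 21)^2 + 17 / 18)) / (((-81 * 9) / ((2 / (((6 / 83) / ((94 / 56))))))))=0.00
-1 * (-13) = 13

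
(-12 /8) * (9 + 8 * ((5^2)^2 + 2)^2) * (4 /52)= -9435123 /26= -362889.35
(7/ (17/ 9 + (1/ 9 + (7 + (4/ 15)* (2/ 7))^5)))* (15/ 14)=191442234375/ 452921585486386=0.00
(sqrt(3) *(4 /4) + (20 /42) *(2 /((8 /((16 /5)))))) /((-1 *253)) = -sqrt(3) /253 - 8 /5313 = -0.01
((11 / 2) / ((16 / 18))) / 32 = 99 / 512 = 0.19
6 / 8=3 / 4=0.75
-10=-10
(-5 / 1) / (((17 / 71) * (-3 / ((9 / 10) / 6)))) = 71 / 68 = 1.04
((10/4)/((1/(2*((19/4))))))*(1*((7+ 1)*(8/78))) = 19.49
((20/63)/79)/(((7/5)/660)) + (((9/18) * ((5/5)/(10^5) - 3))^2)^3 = 9873707683870973228995677529096611613/743232000000000000000000000000000000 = 13.28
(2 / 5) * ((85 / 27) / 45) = 34 / 1215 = 0.03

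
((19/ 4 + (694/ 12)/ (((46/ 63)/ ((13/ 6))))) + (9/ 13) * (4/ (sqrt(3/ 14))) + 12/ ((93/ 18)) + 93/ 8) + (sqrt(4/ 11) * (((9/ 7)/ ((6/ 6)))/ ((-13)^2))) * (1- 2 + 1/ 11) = -180 * sqrt(11)/ 143143 + 12 * sqrt(42)/ 13 + 542769/ 2852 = 196.29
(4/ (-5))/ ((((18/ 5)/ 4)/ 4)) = -32/ 9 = -3.56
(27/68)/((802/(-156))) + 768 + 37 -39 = 10442591/13634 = 765.92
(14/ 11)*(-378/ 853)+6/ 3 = 13474/ 9383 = 1.44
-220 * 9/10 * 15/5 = -594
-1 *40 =-40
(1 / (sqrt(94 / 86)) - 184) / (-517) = 184 / 517 - sqrt(2021) / 24299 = 0.35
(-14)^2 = 196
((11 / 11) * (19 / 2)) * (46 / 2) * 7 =3059 / 2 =1529.50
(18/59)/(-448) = -9/13216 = -0.00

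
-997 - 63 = -1060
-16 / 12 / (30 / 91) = -182 / 45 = -4.04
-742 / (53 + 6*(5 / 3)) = -106 / 9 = -11.78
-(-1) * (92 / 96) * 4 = 23 / 6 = 3.83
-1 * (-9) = 9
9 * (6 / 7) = 54 / 7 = 7.71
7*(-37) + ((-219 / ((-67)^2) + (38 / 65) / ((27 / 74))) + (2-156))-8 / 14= -22721703464 / 55147365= -412.02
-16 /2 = -8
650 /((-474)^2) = 325 /112338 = 0.00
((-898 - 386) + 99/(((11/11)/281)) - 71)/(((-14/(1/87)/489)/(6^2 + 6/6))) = -79802192/203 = -393114.25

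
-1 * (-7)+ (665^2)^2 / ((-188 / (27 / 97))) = -289548121.26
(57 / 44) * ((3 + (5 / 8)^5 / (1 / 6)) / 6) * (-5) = -5560065 / 1441792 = -3.86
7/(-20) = -7/20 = -0.35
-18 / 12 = -3 / 2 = -1.50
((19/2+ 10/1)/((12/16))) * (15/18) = 65/3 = 21.67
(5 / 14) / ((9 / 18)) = 5 / 7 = 0.71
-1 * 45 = -45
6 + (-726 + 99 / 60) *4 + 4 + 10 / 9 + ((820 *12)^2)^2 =421883856691070117 / 45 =9375196815357113.71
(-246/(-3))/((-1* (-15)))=5.47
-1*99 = -99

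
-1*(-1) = 1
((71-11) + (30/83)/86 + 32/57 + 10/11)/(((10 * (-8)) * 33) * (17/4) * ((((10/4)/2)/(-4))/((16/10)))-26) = 4402105696/155061311559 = 0.03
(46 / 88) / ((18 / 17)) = 391 / 792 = 0.49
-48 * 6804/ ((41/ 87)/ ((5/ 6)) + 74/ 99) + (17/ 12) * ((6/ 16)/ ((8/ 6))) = -18752882601/ 75392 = -248738.36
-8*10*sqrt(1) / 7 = -80 / 7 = -11.43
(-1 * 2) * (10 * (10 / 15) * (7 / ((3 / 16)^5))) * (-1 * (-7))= -2055208960 / 729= -2819216.68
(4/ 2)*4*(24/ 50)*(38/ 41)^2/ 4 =34656/ 42025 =0.82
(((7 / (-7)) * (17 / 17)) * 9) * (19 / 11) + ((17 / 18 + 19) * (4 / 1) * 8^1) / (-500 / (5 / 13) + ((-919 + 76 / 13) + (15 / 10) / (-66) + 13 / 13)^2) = -418300112908619 / 26909524226475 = -15.54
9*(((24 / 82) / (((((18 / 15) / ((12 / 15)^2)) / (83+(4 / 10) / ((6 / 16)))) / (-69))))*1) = -8352864 / 1025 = -8149.14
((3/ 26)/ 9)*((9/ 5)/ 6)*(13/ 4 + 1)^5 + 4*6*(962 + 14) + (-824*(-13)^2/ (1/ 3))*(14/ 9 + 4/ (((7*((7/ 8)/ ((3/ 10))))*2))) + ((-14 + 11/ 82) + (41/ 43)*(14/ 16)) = -46047826919912407/ 68999024640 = -667369.24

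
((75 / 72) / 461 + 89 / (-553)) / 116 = -970871 / 709733472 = -0.00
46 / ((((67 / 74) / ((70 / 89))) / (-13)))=-3097640 / 5963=-519.48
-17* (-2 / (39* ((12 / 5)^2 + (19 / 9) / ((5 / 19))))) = 2550 / 40313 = 0.06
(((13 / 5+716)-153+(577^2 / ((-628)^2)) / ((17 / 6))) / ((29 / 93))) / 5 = 362.96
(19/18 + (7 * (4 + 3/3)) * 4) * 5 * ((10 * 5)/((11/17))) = 5395375/99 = 54498.74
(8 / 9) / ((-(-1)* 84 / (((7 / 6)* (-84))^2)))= 2744 / 27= 101.63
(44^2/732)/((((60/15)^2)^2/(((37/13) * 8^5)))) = 2292224/2379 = 963.52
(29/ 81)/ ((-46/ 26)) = -377/ 1863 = -0.20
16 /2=8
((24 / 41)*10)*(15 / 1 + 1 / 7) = 25440 / 287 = 88.64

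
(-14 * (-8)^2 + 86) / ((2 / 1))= -405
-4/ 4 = -1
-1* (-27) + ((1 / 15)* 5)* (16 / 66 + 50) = 4331 / 99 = 43.75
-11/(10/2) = -11/5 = -2.20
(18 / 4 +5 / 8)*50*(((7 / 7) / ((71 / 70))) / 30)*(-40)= -71750 / 213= -336.85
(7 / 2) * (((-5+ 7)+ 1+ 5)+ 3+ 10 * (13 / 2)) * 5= 1330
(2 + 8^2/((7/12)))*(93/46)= 1581/7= 225.86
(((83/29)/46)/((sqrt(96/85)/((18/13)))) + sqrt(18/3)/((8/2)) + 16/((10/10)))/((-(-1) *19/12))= 747 *sqrt(510)/329498 + 3 *sqrt(6)/19 + 192/19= 10.54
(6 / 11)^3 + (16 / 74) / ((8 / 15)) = 27957 / 49247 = 0.57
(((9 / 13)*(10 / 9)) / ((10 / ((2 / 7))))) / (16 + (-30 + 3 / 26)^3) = -2704 / 3281713519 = -0.00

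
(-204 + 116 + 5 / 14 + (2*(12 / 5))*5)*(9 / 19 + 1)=-1782 / 19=-93.79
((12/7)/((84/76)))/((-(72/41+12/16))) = -12464/20139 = -0.62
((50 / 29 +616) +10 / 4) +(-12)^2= 44325 / 58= 764.22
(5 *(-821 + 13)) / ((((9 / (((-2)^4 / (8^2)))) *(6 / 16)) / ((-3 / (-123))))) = -8080 / 1107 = -7.30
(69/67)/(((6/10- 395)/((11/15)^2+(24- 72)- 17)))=83398/495465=0.17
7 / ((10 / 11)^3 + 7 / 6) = 55902 / 15317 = 3.65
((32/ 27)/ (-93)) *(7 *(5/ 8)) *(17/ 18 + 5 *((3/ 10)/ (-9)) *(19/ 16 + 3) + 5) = -52885/ 180792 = -0.29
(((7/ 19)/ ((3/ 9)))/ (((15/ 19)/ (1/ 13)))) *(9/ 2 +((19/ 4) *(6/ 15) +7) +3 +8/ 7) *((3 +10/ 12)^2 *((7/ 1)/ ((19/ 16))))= 9094568/ 55575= 163.64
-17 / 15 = -1.13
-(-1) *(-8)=-8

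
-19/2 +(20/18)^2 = -1339/162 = -8.27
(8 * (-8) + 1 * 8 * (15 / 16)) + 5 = -103 / 2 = -51.50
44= 44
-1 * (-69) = 69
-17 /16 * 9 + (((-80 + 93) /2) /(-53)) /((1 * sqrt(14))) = -153 /16 - 13 * sqrt(14) /1484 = -9.60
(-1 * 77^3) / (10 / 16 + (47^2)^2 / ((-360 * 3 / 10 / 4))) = 14087304 / 5576759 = 2.53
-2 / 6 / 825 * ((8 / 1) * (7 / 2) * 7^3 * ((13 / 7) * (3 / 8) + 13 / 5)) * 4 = -633178 / 12375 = -51.17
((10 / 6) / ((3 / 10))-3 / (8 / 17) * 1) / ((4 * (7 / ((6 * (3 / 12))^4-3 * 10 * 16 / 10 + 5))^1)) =35813 / 32256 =1.11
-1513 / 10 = -151.30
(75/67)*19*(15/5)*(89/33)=126825/737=172.08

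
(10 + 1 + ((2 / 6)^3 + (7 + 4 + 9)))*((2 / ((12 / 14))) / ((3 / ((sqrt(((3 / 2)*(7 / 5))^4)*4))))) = 287434 / 675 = 425.83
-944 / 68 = -236 / 17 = -13.88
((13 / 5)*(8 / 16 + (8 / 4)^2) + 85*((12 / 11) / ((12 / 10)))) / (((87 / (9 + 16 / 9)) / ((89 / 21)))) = 46.71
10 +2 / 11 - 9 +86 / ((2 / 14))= 6635 / 11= 603.18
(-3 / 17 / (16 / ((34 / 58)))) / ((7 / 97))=-291 / 3248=-0.09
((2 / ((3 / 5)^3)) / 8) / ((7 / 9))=125 / 84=1.49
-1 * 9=-9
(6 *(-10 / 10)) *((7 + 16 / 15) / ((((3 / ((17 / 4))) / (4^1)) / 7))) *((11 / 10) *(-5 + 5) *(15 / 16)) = 0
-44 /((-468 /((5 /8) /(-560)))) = -0.00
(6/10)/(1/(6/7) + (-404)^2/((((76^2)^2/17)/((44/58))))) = 0.49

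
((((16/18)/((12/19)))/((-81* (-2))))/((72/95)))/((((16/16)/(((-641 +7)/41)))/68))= -9727145/807003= -12.05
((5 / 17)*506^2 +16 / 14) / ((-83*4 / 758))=-1698184542 / 9877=-171933.23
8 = 8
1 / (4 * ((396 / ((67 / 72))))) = 67 / 114048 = 0.00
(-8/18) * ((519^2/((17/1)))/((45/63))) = -838012/85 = -9858.96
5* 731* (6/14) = 10965/7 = 1566.43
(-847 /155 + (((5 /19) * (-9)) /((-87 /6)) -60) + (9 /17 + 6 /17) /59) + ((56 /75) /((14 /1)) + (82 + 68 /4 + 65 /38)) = 91171727389 /2569836450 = 35.48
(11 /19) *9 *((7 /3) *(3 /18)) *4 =154 /19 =8.11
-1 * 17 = -17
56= 56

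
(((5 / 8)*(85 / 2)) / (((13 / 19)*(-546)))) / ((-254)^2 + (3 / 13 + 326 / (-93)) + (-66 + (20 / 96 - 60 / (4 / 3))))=-250325 / 226733963092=-0.00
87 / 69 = 29 / 23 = 1.26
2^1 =2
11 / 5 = 2.20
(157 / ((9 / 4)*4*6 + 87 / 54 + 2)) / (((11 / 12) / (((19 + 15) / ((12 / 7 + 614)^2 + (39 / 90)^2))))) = 2991038400 / 11218112346551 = 0.00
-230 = -230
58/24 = 29/12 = 2.42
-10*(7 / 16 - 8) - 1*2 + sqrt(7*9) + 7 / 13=3*sqrt(7) + 7713 / 104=82.10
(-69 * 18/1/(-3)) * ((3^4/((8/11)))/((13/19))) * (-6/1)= -10512909/26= -404342.65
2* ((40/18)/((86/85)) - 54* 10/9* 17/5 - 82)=-219664/387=-567.61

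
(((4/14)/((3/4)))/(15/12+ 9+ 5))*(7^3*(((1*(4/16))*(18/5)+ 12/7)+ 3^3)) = 77392/305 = 253.74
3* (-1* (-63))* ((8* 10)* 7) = 105840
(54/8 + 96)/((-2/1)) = -411/8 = -51.38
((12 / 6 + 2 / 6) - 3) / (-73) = 2 / 219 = 0.01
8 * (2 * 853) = 13648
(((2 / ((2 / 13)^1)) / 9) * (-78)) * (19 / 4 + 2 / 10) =-5577 / 10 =-557.70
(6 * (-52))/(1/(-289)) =90168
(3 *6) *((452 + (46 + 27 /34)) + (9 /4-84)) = 255231 /34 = 7506.79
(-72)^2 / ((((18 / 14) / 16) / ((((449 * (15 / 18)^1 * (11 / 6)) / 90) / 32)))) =15365.78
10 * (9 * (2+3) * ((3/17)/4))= 675/34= 19.85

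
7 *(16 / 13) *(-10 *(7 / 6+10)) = -37520 / 39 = -962.05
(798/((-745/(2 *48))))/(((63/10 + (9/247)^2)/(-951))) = 987724972416/63645797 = 15519.09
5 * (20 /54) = 50 /27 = 1.85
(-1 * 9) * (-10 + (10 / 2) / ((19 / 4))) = 1530 / 19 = 80.53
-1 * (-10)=10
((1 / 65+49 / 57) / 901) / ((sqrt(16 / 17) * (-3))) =-1621 * sqrt(17) / 20029230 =-0.00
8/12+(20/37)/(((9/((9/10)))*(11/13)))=892/1221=0.73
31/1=31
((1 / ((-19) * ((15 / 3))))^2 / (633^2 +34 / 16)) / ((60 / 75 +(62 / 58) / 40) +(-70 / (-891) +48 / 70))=11575872 / 66601089006410495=0.00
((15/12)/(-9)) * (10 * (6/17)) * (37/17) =-925/867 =-1.07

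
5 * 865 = 4325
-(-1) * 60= 60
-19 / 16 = -1.19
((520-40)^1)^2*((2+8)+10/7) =18432000/7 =2633142.86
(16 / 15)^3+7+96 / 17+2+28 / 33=10545577 / 631125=16.71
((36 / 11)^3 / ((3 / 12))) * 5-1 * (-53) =1003663 / 1331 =754.07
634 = 634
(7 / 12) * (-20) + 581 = 1708 / 3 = 569.33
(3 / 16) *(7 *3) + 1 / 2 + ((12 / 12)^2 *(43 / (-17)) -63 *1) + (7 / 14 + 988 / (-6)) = -183811 / 816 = -225.26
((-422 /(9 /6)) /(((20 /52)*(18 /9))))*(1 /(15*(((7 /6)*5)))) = -10972 /2625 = -4.18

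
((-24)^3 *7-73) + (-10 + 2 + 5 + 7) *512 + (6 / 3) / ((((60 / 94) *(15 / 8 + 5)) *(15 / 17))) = -94792.48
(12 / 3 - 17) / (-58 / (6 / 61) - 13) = 39 / 1808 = 0.02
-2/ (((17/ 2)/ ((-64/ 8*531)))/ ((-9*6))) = -917568/ 17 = -53974.59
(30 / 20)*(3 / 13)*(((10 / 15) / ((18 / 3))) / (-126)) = -1 / 3276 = -0.00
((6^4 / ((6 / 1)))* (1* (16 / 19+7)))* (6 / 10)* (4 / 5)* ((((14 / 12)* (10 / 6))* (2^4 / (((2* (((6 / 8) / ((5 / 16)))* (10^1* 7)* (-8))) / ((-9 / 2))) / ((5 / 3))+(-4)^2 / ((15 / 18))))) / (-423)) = -8344 / 52687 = -0.16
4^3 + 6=70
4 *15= 60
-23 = -23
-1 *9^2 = -81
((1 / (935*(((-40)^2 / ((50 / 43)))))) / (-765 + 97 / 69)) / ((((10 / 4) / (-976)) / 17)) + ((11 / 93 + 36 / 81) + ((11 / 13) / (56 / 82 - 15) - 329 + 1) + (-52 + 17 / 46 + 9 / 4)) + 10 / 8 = -11459955518862883457 / 30508886386321200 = -375.63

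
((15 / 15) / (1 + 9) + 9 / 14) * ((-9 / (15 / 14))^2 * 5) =6552 / 25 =262.08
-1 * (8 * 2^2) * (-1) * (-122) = -3904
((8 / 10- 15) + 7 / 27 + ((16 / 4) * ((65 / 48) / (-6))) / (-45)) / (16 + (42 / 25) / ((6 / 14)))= -225515 / 322704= -0.70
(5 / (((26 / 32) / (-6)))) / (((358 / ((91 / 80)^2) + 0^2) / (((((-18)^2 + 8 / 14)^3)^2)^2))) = -46115248031435242347056723633821622206464 / 252815347855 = -182406837332851460269414400000.00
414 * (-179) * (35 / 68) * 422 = -273636405 / 17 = -16096259.12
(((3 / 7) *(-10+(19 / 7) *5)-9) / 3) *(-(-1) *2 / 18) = -0.28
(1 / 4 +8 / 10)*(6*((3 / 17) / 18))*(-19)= -399 / 340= -1.17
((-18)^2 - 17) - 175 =132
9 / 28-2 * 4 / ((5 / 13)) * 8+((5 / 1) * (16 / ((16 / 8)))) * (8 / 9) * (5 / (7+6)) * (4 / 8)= -2608367 / 16380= -159.24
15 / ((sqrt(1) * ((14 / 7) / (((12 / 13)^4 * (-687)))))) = -106842240 / 28561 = -3740.84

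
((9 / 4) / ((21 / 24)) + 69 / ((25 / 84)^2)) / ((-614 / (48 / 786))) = -13677192 / 175949375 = -0.08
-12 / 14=-6 / 7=-0.86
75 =75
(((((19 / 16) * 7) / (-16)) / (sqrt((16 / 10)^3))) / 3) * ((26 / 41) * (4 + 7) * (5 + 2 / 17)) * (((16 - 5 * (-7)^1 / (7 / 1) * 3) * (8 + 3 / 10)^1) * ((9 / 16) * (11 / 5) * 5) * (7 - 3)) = -140494931577 * sqrt(10) / 22839296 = -19452.61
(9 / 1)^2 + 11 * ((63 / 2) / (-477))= 8509 / 106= 80.27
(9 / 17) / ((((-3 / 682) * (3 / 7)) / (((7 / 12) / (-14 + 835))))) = -16709 / 83742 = -0.20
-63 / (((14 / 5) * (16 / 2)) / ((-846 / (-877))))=-19035 / 7016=-2.71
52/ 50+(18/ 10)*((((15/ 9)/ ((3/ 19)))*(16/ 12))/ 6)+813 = 184109/ 225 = 818.26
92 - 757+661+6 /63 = -82 /21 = -3.90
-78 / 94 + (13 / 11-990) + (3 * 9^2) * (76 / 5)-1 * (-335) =7855691 / 2585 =3038.95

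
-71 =-71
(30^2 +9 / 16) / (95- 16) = 14409 / 1264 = 11.40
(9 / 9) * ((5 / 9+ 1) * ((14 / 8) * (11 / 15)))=539 / 270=2.00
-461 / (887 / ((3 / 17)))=-1383 / 15079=-0.09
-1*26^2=-676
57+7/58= 3313/58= 57.12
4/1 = 4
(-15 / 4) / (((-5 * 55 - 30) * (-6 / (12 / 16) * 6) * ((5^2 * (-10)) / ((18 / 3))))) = 3 / 488000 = 0.00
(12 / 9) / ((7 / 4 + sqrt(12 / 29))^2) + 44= 202371940 / 4531323 - 207872 * sqrt(87) / 4531323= 44.23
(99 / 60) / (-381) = -11 / 2540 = -0.00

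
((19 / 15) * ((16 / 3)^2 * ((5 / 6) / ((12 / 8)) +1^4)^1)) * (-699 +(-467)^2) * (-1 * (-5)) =14803389440 / 243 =60919298.11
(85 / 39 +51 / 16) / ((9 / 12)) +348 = 166213 / 468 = 355.16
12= 12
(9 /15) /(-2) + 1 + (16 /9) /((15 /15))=223 /90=2.48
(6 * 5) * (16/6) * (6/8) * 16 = 960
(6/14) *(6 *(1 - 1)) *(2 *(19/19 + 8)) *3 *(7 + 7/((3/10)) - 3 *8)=0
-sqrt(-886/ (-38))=-sqrt(8417)/ 19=-4.83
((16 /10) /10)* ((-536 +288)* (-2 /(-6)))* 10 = -1984 /15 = -132.27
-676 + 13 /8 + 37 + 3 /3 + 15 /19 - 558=-181425 /152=-1193.59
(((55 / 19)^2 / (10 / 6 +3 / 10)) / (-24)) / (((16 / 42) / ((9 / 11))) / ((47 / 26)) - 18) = 0.01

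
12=12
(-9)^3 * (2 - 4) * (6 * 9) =78732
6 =6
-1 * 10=-10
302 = 302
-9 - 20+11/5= -134/5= -26.80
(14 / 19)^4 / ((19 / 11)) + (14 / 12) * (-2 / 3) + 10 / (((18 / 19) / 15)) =3514911566 / 22284891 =157.73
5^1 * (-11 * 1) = -55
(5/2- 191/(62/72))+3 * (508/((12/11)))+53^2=247175/62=3986.69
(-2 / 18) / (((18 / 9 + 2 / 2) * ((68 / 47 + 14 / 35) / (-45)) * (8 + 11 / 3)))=235 / 3038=0.08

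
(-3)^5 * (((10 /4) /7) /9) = -135 /14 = -9.64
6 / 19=0.32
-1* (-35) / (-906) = -0.04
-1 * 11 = -11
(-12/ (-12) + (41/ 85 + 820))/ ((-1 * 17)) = -69826/ 1445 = -48.32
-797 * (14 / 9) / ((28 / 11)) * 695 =-338503.61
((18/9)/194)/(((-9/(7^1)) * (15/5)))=-7/2619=-0.00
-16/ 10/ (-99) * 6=16/ 165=0.10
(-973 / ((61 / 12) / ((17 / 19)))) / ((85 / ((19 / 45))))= -3892 / 4575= -0.85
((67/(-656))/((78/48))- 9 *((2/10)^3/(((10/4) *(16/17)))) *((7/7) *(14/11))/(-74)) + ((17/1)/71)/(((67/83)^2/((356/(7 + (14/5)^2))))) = 1122548548069550907/128254758226595000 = 8.75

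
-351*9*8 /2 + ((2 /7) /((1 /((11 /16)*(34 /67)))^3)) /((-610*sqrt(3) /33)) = -12636 - 71931233*sqrt(3) /328770050560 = -12636.00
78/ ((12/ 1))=13/ 2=6.50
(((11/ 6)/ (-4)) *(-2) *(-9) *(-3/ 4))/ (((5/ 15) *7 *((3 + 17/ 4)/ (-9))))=-2673/ 812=-3.29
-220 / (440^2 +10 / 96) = -2112 / 1858561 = -0.00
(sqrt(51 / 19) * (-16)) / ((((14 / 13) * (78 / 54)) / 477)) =-34344 * sqrt(969) / 133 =-8038.24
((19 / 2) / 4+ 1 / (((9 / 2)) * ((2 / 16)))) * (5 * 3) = 1495 / 24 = 62.29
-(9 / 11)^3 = -729 / 1331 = -0.55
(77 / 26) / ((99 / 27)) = 21 / 26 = 0.81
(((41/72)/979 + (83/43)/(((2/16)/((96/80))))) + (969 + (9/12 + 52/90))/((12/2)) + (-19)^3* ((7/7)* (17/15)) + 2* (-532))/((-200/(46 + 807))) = 41967729341243/1136619000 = 36923.30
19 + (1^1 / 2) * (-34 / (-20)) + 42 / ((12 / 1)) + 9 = 32.35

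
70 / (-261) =-70 / 261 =-0.27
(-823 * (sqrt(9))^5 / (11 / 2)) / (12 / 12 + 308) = -133326 / 1133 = -117.68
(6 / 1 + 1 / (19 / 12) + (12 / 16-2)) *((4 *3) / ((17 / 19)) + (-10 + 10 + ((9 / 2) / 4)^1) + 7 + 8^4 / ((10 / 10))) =229033865 / 10336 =22158.85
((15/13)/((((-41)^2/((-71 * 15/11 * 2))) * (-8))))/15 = 1065/961532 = 0.00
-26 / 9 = -2.89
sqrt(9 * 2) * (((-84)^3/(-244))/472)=55566 * sqrt(2)/3599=21.83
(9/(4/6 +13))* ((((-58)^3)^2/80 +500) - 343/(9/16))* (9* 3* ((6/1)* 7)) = 72849184963632/205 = 355361877871.38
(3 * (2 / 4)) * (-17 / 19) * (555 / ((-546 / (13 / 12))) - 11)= 1819 / 112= 16.24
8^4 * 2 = 8192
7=7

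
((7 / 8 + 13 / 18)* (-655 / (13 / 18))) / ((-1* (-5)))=-15065 / 52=-289.71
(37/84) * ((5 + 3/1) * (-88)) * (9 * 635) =-12405360/7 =-1772194.29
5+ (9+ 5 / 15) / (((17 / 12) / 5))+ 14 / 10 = 3344 / 85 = 39.34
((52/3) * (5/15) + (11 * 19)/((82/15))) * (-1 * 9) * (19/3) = -2508.54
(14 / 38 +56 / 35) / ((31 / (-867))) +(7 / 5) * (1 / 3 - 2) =-507002 / 8835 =-57.39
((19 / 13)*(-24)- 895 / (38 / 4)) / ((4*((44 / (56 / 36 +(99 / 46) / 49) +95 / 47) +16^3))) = -24349818703 / 3107986563838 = -0.01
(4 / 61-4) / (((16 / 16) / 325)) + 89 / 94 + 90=-6810511 / 5734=-1187.74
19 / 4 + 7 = 47 / 4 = 11.75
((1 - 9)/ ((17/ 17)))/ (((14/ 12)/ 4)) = -192/ 7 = -27.43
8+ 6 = 14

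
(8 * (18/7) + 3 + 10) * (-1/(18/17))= -3995/126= -31.71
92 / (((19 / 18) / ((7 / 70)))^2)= 7452 / 9025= 0.83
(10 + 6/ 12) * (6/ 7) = 9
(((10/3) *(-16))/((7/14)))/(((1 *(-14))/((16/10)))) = 256/21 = 12.19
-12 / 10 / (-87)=2 / 145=0.01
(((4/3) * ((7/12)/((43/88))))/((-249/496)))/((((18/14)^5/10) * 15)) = -10270287104/17070416361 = -0.60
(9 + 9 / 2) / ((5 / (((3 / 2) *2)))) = 81 / 10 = 8.10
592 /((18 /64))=18944 /9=2104.89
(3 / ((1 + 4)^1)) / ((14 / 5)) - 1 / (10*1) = 4 / 35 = 0.11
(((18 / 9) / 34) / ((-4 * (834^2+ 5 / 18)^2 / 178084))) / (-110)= 7212402 / 146561928361358015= 0.00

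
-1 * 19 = -19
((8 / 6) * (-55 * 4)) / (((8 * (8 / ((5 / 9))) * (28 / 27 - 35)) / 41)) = 11275 / 3668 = 3.07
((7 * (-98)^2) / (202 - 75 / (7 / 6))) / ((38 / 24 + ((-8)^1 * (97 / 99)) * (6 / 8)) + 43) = 5176556 / 410423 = 12.61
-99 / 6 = -33 / 2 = -16.50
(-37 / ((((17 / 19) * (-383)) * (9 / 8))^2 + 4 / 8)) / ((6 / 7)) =-2991968 / 10301563059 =-0.00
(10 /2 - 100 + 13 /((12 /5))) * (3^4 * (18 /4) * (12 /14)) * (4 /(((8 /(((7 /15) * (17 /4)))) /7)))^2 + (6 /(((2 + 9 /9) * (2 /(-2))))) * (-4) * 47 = -345163085 /256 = -1348293.30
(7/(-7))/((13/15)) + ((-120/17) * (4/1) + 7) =-4948/221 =-22.39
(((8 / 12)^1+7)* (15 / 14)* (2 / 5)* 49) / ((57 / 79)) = 223.14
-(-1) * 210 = 210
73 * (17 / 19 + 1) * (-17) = -2351.37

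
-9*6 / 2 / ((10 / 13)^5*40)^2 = -3722179279923 / 16000000000000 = -0.23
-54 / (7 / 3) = -162 / 7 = -23.14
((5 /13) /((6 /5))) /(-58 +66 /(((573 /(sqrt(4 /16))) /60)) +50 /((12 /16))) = 4775 /180596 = 0.03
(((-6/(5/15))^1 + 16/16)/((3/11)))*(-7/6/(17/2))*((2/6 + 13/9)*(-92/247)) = -5.67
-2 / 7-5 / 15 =-13 / 21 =-0.62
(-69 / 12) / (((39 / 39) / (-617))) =14191 / 4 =3547.75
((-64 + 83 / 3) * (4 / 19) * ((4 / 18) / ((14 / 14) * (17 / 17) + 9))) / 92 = -109 / 58995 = -0.00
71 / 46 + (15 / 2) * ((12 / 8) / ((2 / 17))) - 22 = 13831 / 184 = 75.17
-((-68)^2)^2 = -21381376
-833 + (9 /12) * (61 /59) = -832.22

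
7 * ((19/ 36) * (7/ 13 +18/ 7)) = 5377/ 468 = 11.49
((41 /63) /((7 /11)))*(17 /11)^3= 201433 /53361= 3.77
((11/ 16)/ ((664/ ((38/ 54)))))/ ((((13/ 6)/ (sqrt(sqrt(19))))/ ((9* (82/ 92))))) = 8569* 19^(1/ 4)/ 3176576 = 0.01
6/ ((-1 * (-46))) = 3/ 23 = 0.13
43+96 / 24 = 47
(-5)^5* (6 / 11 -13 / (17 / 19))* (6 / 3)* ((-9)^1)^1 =-147093750 / 187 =-786597.59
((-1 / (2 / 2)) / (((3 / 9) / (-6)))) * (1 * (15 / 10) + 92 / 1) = 1683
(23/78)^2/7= 529/42588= 0.01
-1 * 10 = -10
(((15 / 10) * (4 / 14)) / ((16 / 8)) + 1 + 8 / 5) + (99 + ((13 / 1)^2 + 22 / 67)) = 1271659 / 4690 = 271.14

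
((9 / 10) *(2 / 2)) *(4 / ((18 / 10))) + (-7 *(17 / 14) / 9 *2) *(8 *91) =-12358 / 9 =-1373.11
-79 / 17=-4.65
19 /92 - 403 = -37057 /92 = -402.79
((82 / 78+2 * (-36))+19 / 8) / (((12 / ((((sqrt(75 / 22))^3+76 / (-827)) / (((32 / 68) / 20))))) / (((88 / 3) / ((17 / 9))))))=22357775 / 64506 - 1215625 * sqrt(66) / 416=-23393.27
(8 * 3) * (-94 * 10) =-22560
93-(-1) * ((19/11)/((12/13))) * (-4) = 2822/33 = 85.52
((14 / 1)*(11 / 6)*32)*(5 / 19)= 12320 / 57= 216.14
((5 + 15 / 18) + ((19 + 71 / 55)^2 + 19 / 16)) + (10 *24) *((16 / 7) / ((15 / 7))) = 97972513 / 145200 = 674.74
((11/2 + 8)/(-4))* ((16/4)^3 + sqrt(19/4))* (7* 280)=-423360 - 6615* sqrt(19)/2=-437777.06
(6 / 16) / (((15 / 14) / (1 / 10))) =7 / 200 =0.04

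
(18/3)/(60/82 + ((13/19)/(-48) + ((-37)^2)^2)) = 224352/70078654939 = 0.00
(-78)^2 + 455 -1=6538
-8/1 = -8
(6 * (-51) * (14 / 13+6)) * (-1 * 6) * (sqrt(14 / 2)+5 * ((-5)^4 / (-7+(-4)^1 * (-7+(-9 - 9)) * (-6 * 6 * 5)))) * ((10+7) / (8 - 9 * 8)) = 560840625 / 936364 - 179469 * sqrt(7) / 52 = -8532.40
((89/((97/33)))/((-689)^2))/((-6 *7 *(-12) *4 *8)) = 979/247553709312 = 0.00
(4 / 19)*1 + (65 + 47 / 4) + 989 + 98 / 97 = 7865709 / 7372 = 1066.97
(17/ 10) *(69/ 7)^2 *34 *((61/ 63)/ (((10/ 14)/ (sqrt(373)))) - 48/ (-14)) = 33022296/ 1715 + 9325741 *sqrt(373)/ 1225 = 166283.53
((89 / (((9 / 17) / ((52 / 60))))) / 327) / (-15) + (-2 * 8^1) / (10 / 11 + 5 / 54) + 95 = 6224885524 / 78798825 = 79.00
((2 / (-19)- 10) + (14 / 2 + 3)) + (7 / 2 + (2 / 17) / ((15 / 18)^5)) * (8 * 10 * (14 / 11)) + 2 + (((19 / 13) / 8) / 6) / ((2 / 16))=67258443211 / 173208750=388.31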